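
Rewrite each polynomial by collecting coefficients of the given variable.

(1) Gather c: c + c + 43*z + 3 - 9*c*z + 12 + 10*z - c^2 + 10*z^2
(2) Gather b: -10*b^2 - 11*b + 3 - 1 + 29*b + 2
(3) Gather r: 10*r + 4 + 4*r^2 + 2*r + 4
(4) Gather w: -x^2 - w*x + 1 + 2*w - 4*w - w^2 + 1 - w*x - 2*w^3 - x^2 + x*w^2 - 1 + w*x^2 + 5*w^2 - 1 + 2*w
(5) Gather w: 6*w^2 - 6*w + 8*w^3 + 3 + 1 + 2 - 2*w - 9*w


(1) = -c^2 + c*(2 - 9*z) + 10*z^2 + 53*z + 15
(2) = -10*b^2 + 18*b + 4
(3) = 4*r^2 + 12*r + 8
(4) = -2*w^3 + w^2*(x + 4) + w*(x^2 - 2*x) - 2*x^2
(5) = 8*w^3 + 6*w^2 - 17*w + 6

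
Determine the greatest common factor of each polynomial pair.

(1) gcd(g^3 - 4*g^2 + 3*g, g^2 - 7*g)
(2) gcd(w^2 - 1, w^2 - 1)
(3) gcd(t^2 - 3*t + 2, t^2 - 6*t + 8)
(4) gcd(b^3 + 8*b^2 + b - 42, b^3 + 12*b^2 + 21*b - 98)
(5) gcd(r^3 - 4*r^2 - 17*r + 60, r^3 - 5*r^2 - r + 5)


(1) = gcd(g*(g - 3)*(g - 1), g*(g - 7)) = g
(2) = w^2 - 1
(3) = gcd((t - 2)*(t - 1), (t - 4)*(t - 2)) = t - 2
(4) = gcd((b - 2)*(b + 3)*(b + 7), (b - 2)*(b + 7)^2) = b^2 + 5*b - 14
(5) = gcd((r - 5)*(r - 3)*(r + 4), (r - 5)*(r - 1)*(r + 1)) = r - 5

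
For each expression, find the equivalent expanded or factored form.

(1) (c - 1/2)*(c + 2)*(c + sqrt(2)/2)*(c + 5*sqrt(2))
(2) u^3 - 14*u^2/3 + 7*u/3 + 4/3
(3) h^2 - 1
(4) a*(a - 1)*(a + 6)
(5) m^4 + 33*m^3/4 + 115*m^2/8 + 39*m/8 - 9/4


(1) = c^4 + 3*c^3/2 + 11*sqrt(2)*c^3/2 + 4*c^2 + 33*sqrt(2)*c^2/4 - 11*sqrt(2)*c/2 + 15*c/2 - 5
(2) = (u - 4)*(u - 1)*(u + 1/3)
(3) = (h - 1)*(h + 1)
(4) = a^3 + 5*a^2 - 6*a
(5) = (m - 1/4)*(m + 1)*(m + 3/2)*(m + 6)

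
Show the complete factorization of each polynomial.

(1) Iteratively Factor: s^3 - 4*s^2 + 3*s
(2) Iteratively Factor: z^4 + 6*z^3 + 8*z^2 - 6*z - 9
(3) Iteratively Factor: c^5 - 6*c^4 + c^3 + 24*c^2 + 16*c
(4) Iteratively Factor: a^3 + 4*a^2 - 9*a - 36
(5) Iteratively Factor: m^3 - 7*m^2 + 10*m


(1) = (s)*(s^2 - 4*s + 3) = s*(s - 1)*(s - 3)
(2) = (z + 1)*(z^3 + 5*z^2 + 3*z - 9) = (z + 1)*(z + 3)*(z^2 + 2*z - 3) = (z - 1)*(z + 1)*(z + 3)*(z + 3)
(3) = (c)*(c^4 - 6*c^3 + c^2 + 24*c + 16) = c*(c + 1)*(c^3 - 7*c^2 + 8*c + 16) = c*(c - 4)*(c + 1)*(c^2 - 3*c - 4) = c*(c - 4)^2*(c + 1)*(c + 1)
(4) = (a + 4)*(a^2 - 9) = (a + 3)*(a + 4)*(a - 3)
(5) = (m - 2)*(m^2 - 5*m) = m*(m - 2)*(m - 5)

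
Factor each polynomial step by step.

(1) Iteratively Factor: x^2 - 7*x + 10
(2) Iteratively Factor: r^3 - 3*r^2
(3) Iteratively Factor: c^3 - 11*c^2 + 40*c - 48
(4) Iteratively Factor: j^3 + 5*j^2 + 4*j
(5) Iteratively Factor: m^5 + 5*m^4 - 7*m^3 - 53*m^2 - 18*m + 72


(1) = (x - 2)*(x - 5)
(2) = (r)*(r^2 - 3*r) = r*(r - 3)*(r)
(3) = (c - 4)*(c^2 - 7*c + 12) = (c - 4)^2*(c - 3)
(4) = (j)*(j^2 + 5*j + 4) = j*(j + 1)*(j + 4)
(5) = (m + 4)*(m^4 + m^3 - 11*m^2 - 9*m + 18) = (m + 3)*(m + 4)*(m^3 - 2*m^2 - 5*m + 6) = (m - 1)*(m + 3)*(m + 4)*(m^2 - m - 6) = (m - 3)*(m - 1)*(m + 3)*(m + 4)*(m + 2)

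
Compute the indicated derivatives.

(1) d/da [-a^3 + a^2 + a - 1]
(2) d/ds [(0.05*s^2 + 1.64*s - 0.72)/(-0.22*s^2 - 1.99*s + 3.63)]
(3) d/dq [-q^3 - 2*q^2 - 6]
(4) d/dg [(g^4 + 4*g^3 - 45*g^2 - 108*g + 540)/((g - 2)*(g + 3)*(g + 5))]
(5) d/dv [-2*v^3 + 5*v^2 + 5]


(1) = -3*a^2 + 2*a + 1
(2) = (0.2613*s^2 + 0.0462*s + 4.5204)/(0.0484*s^4 + 0.8756*s^3 + 2.3629*s^2 - 14.4474*s + 13.1769)
(3) = q*(-3*q - 4)
(4) = (g^6 + 12*g^5 + 66*g^4 + 88*g^3 - 1287*g^2 - 3780*g + 3780)/(g^6 + 12*g^5 + 34*g^4 - 72*g^3 - 359*g^2 + 60*g + 900)
(5) = 2*v*(5 - 3*v)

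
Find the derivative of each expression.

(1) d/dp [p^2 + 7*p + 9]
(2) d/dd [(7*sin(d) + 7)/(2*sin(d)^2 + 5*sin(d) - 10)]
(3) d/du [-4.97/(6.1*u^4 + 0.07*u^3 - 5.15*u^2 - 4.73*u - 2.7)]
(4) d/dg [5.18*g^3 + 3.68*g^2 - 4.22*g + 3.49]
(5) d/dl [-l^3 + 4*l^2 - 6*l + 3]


(1) = 2*p + 7
(2) = 7*(-4*sin(d) + cos(2*d) - 16)*cos(d)/(5*sin(d) - cos(2*d) - 9)^2
(3) = (121.268*u^3 + 1.0437*u^2 - 51.191*u - 23.5081)/(-6.1*u^4 - 0.07*u^3 + 5.15*u^2 + 4.73*u + 2.7)^2
(4) = 15.54*g^2 + 7.36*g - 4.22
(5) = -3*l^2 + 8*l - 6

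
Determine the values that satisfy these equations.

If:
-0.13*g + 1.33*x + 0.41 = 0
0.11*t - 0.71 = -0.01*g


Then:
g = 10.2307692307692*x + 3.15384615384615
t = 6.16783216783217 - 0.93006993006993*x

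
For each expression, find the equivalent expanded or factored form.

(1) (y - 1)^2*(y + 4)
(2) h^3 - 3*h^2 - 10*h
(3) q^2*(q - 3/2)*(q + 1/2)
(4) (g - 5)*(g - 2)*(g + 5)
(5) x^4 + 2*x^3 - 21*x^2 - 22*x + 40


(1) = y^3 + 2*y^2 - 7*y + 4
(2) = h*(h - 5)*(h + 2)
(3) = q^4 - q^3 - 3*q^2/4
(4) = g^3 - 2*g^2 - 25*g + 50
(5) = (x - 4)*(x - 1)*(x + 2)*(x + 5)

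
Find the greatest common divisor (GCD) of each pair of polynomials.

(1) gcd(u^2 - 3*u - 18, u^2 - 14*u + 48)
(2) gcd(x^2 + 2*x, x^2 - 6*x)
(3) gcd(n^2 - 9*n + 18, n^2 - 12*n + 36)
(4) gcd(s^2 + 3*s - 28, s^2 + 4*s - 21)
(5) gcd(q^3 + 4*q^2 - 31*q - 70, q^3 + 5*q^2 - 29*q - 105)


(1) = u - 6
(2) = gcd(x*(x + 2), x*(x - 6)) = x
(3) = gcd((n - 6)*(n - 3), (n - 6)^2) = n - 6
(4) = gcd((s - 4)*(s + 7), (s - 3)*(s + 7)) = s + 7
(5) = gcd((q - 5)*(q + 2)*(q + 7), (q - 5)*(q + 3)*(q + 7)) = q^2 + 2*q - 35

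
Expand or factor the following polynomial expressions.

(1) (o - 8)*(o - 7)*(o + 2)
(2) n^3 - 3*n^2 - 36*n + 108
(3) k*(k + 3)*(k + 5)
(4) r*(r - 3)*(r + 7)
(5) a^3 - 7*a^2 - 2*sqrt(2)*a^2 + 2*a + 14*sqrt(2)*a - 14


(1) = o^3 - 13*o^2 + 26*o + 112
(2) = (n - 6)*(n - 3)*(n + 6)
(3) = k^3 + 8*k^2 + 15*k
(4) = r^3 + 4*r^2 - 21*r
(5) = (a - 7)*(a - sqrt(2))^2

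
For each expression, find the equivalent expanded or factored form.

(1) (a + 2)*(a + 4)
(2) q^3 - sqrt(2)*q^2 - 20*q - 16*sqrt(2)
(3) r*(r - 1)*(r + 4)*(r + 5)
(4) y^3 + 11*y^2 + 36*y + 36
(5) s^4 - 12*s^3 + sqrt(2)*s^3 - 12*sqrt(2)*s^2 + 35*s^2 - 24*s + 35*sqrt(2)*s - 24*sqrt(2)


(1) = a^2 + 6*a + 8
(2) = (q - 4*sqrt(2))*(q + sqrt(2))*(q + 2*sqrt(2))
(3) = r^4 + 8*r^3 + 11*r^2 - 20*r
(4) = (y + 2)*(y + 3)*(y + 6)
(5) = (s - 8)*(s - 3)*(s - 1)*(s + sqrt(2))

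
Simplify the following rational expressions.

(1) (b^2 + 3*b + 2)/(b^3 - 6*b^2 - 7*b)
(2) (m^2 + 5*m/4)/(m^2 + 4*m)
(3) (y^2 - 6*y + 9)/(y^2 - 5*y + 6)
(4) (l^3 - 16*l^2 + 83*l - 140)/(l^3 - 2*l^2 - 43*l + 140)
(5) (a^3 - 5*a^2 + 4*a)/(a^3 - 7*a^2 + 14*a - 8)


(1) = (b + 2)/(b^2 - 7*b)
(2) = (4*m + 5)/(4*m + 16)
(3) = (y - 3)/(y - 2)
(4) = (l - 7)/(l + 7)
(5) = a/(a - 2)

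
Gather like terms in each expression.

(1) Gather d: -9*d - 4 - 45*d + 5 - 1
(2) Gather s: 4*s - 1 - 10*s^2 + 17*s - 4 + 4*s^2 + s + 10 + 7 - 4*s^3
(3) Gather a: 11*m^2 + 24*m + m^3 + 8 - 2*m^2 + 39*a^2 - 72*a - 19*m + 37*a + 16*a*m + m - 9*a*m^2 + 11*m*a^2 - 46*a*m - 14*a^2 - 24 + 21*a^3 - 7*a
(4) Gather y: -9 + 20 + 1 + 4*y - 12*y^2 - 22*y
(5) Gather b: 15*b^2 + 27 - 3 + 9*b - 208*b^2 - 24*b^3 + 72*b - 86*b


(1) = -54*d
(2) = -4*s^3 - 6*s^2 + 22*s + 12
(3) = 21*a^3 + a^2*(11*m + 25) + a*(-9*m^2 - 30*m - 42) + m^3 + 9*m^2 + 6*m - 16
(4) = -12*y^2 - 18*y + 12
(5) = -24*b^3 - 193*b^2 - 5*b + 24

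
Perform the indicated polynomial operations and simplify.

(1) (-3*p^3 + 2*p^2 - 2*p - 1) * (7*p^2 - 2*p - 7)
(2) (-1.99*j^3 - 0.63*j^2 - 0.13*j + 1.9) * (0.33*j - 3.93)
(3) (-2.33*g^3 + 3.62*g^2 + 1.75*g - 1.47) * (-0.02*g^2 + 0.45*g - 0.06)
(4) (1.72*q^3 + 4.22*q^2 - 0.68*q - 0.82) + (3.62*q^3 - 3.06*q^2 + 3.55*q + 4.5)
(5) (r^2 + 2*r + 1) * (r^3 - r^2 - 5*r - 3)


(1) = -21*p^5 + 20*p^4 + 3*p^3 - 17*p^2 + 16*p + 7
(2) = -0.6567*j^4 + 7.6128*j^3 + 2.433*j^2 + 1.1379*j - 7.467
(3) = 0.0466*g^5 - 1.1209*g^4 + 1.7338*g^3 + 0.5997*g^2 - 0.7665*g + 0.0882
(4) = 5.34*q^3 + 1.16*q^2 + 2.87*q + 3.68
(5) = r^5 + r^4 - 6*r^3 - 14*r^2 - 11*r - 3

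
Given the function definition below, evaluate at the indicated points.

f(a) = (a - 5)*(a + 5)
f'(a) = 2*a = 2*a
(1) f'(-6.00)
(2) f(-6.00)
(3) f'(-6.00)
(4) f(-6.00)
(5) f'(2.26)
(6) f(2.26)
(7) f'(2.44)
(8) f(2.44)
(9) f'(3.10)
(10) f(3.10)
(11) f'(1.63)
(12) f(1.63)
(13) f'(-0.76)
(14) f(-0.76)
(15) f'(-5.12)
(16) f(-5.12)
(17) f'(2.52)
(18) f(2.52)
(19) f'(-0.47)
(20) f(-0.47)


(1) = -12.00
(2) = 11.00
(3) = -12.00
(4) = 11.00
(5) = 4.52
(6) = -19.89
(7) = 4.88
(8) = -19.05
(9) = 6.20
(10) = -15.39
(11) = 3.26
(12) = -22.34
(13) = -1.52
(14) = -24.42
(15) = -10.24
(16) = 1.21
(17) = 5.04
(18) = -18.65
(19) = -0.94
(20) = -24.78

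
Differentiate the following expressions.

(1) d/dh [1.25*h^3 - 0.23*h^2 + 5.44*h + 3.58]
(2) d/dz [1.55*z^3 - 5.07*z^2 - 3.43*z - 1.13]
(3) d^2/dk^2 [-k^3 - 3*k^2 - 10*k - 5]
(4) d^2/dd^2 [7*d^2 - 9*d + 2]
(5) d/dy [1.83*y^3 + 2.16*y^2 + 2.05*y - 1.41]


(1) = 3.75*h^2 - 0.46*h + 5.44
(2) = 4.65*z^2 - 10.14*z - 3.43
(3) = -6*k - 6
(4) = 14
(5) = 5.49*y^2 + 4.32*y + 2.05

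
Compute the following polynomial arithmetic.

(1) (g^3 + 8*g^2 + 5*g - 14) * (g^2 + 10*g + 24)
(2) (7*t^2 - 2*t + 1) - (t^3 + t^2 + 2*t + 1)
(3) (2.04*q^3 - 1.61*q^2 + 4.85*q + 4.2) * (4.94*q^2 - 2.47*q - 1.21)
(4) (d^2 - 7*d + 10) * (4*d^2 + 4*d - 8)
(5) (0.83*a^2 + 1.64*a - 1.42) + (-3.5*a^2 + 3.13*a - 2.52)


(1) = g^5 + 18*g^4 + 109*g^3 + 228*g^2 - 20*g - 336
(2) = -t^3 + 6*t^2 - 4*t
(3) = 10.0776*q^5 - 12.9922*q^4 + 25.4673*q^3 + 10.7166*q^2 - 16.2425*q - 5.082
(4) = 4*d^4 - 24*d^3 + 4*d^2 + 96*d - 80
(5) = -2.67*a^2 + 4.77*a - 3.94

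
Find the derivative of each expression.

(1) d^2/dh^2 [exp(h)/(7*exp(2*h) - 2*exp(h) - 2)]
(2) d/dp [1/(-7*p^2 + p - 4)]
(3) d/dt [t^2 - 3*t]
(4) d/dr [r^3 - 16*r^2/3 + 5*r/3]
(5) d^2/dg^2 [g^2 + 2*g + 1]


(1) = (49*exp(4*h) + 14*exp(3*h) + 84*exp(2*h) - 4*exp(h) + 4)*exp(h)/(343*exp(6*h) - 294*exp(5*h) - 210*exp(4*h) + 160*exp(3*h) + 60*exp(2*h) - 24*exp(h) - 8)
(2) = (14*p - 1)/(7*p^2 - p + 4)^2
(3) = 2*t - 3
(4) = 3*r^2 - 32*r/3 + 5/3
(5) = 2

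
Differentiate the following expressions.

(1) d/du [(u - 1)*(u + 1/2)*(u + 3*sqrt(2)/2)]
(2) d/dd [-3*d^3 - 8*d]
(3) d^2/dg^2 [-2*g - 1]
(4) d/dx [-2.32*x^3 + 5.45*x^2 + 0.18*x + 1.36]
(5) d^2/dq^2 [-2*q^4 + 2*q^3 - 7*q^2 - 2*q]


(1) = 3*u^2 - u + 3*sqrt(2)*u - 3*sqrt(2)/4 - 1/2
(2) = -9*d^2 - 8
(3) = 0
(4) = -6.96*x^2 + 10.9*x + 0.18
(5) = -24*q^2 + 12*q - 14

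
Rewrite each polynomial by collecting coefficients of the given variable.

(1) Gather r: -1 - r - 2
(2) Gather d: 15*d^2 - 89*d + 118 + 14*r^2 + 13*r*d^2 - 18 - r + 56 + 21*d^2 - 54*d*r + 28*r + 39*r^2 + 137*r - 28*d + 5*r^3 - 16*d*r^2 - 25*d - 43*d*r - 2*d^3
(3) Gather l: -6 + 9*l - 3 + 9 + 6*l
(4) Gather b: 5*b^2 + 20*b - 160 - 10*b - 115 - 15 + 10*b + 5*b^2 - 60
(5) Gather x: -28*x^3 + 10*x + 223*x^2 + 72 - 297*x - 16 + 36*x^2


(1) = -r - 3
(2) = -2*d^3 + d^2*(13*r + 36) + d*(-16*r^2 - 97*r - 142) + 5*r^3 + 53*r^2 + 164*r + 156
(3) = 15*l
(4) = 10*b^2 + 20*b - 350
(5) = -28*x^3 + 259*x^2 - 287*x + 56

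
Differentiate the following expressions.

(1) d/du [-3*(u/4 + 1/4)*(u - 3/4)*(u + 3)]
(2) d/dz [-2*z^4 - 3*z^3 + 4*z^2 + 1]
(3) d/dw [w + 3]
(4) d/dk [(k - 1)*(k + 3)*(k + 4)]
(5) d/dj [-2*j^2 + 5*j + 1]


(1) = 3*u*(-6*u - 13)/8
(2) = z*(-8*z^2 - 9*z + 8)
(3) = 1
(4) = 3*k^2 + 12*k + 5
(5) = 5 - 4*j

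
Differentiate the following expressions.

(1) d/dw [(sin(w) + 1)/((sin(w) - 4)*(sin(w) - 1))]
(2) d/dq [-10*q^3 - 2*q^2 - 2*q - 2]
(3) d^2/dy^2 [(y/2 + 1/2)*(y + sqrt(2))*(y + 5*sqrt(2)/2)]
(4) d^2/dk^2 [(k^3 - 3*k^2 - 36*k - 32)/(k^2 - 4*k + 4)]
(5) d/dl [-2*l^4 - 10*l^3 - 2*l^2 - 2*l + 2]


(1) = (-2*sin(w) + cos(w)^2 + 8)*cos(w)/((sin(w) - 4)^2*(sin(w) - 1)^2)
(2) = -30*q^2 - 4*q - 2
(3) = 3*y + 1 + 7*sqrt(2)/2
(4) = 72*(-k - 7)/(k^4 - 8*k^3 + 24*k^2 - 32*k + 16)
(5) = -8*l^3 - 30*l^2 - 4*l - 2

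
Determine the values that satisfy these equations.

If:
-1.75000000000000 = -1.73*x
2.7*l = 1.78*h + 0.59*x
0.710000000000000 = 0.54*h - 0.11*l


Then:
h = 1.57
l = 1.26
x = 1.01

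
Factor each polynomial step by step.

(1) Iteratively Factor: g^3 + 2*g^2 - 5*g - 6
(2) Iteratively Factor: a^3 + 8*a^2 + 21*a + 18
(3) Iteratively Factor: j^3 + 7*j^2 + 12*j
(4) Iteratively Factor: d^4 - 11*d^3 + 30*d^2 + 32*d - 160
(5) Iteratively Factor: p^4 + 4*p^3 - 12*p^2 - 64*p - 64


(1) = (g + 1)*(g^2 + g - 6) = (g - 2)*(g + 1)*(g + 3)
(2) = (a + 3)*(a^2 + 5*a + 6) = (a + 3)^2*(a + 2)
(3) = (j + 3)*(j^2 + 4*j) = j*(j + 3)*(j + 4)
(4) = (d + 2)*(d^3 - 13*d^2 + 56*d - 80) = (d - 4)*(d + 2)*(d^2 - 9*d + 20) = (d - 5)*(d - 4)*(d + 2)*(d - 4)
(5) = (p + 2)*(p^3 + 2*p^2 - 16*p - 32) = (p - 4)*(p + 2)*(p^2 + 6*p + 8) = (p - 4)*(p + 2)*(p + 4)*(p + 2)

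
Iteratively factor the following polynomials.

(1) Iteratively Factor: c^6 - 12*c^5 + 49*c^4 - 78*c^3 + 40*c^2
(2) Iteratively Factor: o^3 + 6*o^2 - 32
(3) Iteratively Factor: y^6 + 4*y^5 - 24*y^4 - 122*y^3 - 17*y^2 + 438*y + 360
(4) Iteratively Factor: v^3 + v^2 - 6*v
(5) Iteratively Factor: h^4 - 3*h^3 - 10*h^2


(1) = (c - 1)*(c^5 - 11*c^4 + 38*c^3 - 40*c^2) = c*(c - 1)*(c^4 - 11*c^3 + 38*c^2 - 40*c) = c*(c - 4)*(c - 1)*(c^3 - 7*c^2 + 10*c) = c^2*(c - 4)*(c - 1)*(c^2 - 7*c + 10) = c^2*(c - 4)*(c - 2)*(c - 1)*(c - 5)
(2) = (o - 2)*(o^2 + 8*o + 16) = (o - 2)*(o + 4)*(o + 4)
(3) = (y - 5)*(y^5 + 9*y^4 + 21*y^3 - 17*y^2 - 102*y - 72) = (y - 5)*(y + 1)*(y^4 + 8*y^3 + 13*y^2 - 30*y - 72) = (y - 5)*(y + 1)*(y + 3)*(y^3 + 5*y^2 - 2*y - 24) = (y - 5)*(y + 1)*(y + 3)*(y + 4)*(y^2 + y - 6) = (y - 5)*(y + 1)*(y + 3)^2*(y + 4)*(y - 2)
(4) = (v - 2)*(v^2 + 3*v) = (v - 2)*(v + 3)*(v)
(5) = (h)*(h^3 - 3*h^2 - 10*h) = h*(h + 2)*(h^2 - 5*h) = h*(h - 5)*(h + 2)*(h)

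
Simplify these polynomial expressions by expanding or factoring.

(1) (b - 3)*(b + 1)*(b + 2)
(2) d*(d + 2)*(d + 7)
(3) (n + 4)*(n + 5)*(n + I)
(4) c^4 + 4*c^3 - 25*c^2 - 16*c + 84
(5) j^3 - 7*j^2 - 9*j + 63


(1) = b^3 - 7*b - 6
(2) = d^3 + 9*d^2 + 14*d
(3) = n^3 + 9*n^2 + I*n^2 + 20*n + 9*I*n + 20*I
(4) = (c - 3)*(c - 2)*(c + 2)*(c + 7)
(5) = (j - 7)*(j - 3)*(j + 3)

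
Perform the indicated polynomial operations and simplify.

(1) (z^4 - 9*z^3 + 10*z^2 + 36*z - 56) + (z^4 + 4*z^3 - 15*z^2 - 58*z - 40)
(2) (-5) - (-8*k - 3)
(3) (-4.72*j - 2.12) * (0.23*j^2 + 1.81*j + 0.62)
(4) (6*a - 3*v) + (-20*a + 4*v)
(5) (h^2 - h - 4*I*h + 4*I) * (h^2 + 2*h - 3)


(1) = 2*z^4 - 5*z^3 - 5*z^2 - 22*z - 96
(2) = 8*k - 2
(3) = -1.0856*j^3 - 9.0308*j^2 - 6.7636*j - 1.3144
(4) = -14*a + v
(5) = h^4 + h^3 - 4*I*h^3 - 5*h^2 - 4*I*h^2 + 3*h + 20*I*h - 12*I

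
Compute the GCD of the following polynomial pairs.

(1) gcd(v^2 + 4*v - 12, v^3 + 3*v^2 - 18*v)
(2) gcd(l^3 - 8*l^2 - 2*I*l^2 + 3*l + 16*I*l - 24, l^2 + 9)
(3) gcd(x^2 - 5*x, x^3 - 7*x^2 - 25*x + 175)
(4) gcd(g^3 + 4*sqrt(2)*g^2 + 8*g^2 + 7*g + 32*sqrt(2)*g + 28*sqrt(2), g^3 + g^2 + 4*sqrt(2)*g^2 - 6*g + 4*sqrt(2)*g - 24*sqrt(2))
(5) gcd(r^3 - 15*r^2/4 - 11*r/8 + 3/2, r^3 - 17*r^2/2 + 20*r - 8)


(1) = gcd((v - 2)*(v + 6), v*(v - 3)*(v + 6)) = v + 6
(2) = l - 3*I
(3) = gcd(x*(x - 5), (x - 7)*(x - 5)*(x + 5)) = x - 5
(4) = gcd((g + 1)*(g + 7)*(g + 4*sqrt(2)), (g - 2)*(g + 3)*(g + 4*sqrt(2))) = g + 4*sqrt(2)
(5) = r^2 - 9*r/2 + 2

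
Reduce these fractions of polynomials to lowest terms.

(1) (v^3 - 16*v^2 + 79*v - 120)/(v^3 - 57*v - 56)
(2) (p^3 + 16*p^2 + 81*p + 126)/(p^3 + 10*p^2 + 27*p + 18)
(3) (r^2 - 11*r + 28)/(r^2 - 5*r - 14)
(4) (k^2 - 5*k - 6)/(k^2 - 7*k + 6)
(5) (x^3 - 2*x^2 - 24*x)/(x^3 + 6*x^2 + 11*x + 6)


(1) = (v^2 - 8*v + 15)/(v^2 + 8*v + 7)
(2) = (p + 7)/(p + 1)
(3) = (r - 4)/(r + 2)
(4) = (k + 1)/(k - 1)
(5) = (x^3 - 2*x^2 - 24*x)/(x^3 + 6*x^2 + 11*x + 6)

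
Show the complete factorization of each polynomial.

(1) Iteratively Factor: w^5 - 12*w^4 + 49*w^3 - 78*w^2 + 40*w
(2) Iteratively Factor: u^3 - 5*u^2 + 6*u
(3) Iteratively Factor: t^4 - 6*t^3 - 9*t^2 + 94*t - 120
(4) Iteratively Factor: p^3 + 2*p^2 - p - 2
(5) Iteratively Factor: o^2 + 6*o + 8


(1) = (w - 4)*(w^4 - 8*w^3 + 17*w^2 - 10*w) = (w - 5)*(w - 4)*(w^3 - 3*w^2 + 2*w) = w*(w - 5)*(w - 4)*(w^2 - 3*w + 2) = w*(w - 5)*(w - 4)*(w - 2)*(w - 1)
(2) = (u - 3)*(u^2 - 2*u) = u*(u - 3)*(u - 2)
(3) = (t - 3)*(t^3 - 3*t^2 - 18*t + 40) = (t - 3)*(t + 4)*(t^2 - 7*t + 10) = (t - 3)*(t - 2)*(t + 4)*(t - 5)
(4) = (p + 1)*(p^2 + p - 2) = (p - 1)*(p + 1)*(p + 2)
(5) = (o + 2)*(o + 4)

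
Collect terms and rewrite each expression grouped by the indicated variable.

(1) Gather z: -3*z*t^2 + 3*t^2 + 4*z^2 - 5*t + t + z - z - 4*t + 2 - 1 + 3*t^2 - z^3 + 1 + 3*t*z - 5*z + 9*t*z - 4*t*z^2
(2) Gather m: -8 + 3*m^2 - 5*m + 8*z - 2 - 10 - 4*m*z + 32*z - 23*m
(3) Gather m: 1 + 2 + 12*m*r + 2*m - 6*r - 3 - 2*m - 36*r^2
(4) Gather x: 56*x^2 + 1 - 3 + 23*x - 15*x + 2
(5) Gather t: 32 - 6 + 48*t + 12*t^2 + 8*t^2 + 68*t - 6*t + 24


(1) = 6*t^2 - 8*t - z^3 + z^2*(4 - 4*t) + z*(-3*t^2 + 12*t - 5) + 2
(2) = 3*m^2 + m*(-4*z - 28) + 40*z - 20
(3) = 12*m*r - 36*r^2 - 6*r
(4) = 56*x^2 + 8*x
(5) = 20*t^2 + 110*t + 50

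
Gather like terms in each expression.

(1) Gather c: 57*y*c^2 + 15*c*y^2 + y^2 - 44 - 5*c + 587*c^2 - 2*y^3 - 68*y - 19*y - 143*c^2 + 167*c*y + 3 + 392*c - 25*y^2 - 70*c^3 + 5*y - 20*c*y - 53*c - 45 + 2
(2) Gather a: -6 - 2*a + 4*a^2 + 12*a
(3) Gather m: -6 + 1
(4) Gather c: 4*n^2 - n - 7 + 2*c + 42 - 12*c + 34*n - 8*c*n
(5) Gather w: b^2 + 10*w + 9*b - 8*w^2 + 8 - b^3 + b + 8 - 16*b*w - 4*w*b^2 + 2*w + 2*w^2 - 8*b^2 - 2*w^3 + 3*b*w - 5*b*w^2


(1) = -70*c^3 + c^2*(57*y + 444) + c*(15*y^2 + 147*y + 334) - 2*y^3 - 24*y^2 - 82*y - 84
(2) = 4*a^2 + 10*a - 6
(3) = -5
(4) = c*(-8*n - 10) + 4*n^2 + 33*n + 35
(5) = -b^3 - 7*b^2 + 10*b - 2*w^3 + w^2*(-5*b - 6) + w*(-4*b^2 - 13*b + 12) + 16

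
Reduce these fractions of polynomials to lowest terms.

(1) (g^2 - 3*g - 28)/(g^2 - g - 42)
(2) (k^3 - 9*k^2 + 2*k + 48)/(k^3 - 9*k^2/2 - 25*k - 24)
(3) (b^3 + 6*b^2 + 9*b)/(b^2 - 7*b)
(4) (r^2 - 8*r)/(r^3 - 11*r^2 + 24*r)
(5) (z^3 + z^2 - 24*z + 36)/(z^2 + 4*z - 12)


(1) = (g + 4)/(g + 6)
(2) = (2*k - 6)/(2*k + 3)
(3) = (b^2 + 6*b + 9)/(b - 7)
(4) = 1/(r - 3)
(5) = z - 3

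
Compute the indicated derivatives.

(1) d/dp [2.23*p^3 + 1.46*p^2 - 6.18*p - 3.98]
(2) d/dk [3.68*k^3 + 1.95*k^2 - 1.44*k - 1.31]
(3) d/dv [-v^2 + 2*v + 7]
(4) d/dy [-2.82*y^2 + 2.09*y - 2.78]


(1) = 6.69*p^2 + 2.92*p - 6.18
(2) = 11.04*k^2 + 3.9*k - 1.44
(3) = 2 - 2*v
(4) = 2.09 - 5.64*y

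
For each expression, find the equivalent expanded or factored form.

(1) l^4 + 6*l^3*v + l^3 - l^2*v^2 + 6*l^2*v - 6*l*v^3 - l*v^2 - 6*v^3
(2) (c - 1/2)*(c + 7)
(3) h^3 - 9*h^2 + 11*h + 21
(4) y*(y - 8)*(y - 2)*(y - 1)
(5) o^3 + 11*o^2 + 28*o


(1) = (l + 1)*(l - v)*(l + v)*(l + 6*v)
(2) = c^2 + 13*c/2 - 7/2
(3) = (h - 7)*(h - 3)*(h + 1)
(4) = y^4 - 11*y^3 + 26*y^2 - 16*y
(5) = o*(o + 4)*(o + 7)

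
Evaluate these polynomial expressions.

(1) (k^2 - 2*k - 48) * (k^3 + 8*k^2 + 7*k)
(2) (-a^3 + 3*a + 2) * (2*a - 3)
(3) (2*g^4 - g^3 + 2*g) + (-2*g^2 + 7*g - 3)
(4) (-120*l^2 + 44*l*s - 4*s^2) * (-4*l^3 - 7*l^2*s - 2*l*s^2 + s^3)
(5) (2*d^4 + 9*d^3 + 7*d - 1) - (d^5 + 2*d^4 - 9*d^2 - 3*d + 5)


(1) = k^5 + 6*k^4 - 57*k^3 - 398*k^2 - 336*k
(2) = -2*a^4 + 3*a^3 + 6*a^2 - 5*a - 6
(3) = 2*g^4 - g^3 - 2*g^2 + 9*g - 3
(4) = 480*l^5 + 664*l^4*s - 52*l^3*s^2 - 180*l^2*s^3 + 52*l*s^4 - 4*s^5
(5) = -d^5 + 9*d^3 + 9*d^2 + 10*d - 6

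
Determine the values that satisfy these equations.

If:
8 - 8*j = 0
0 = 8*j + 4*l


Then:
j = 1
l = -2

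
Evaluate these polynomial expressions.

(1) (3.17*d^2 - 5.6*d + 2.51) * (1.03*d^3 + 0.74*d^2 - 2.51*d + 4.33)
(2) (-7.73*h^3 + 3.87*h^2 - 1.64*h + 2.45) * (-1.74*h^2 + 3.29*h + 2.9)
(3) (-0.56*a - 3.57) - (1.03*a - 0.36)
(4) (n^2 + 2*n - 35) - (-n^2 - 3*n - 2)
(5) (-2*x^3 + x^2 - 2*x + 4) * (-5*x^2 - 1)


(1) = 3.2651*d^5 - 3.4222*d^4 - 9.5154*d^3 + 29.6395*d^2 - 30.5481*d + 10.8683
(2) = 13.4502*h^5 - 32.1655*h^4 - 6.8311*h^3 + 1.5644*h^2 + 3.3045*h + 7.105
(3) = -1.59*a - 3.21
(4) = 2*n^2 + 5*n - 33
(5) = 10*x^5 - 5*x^4 + 12*x^3 - 21*x^2 + 2*x - 4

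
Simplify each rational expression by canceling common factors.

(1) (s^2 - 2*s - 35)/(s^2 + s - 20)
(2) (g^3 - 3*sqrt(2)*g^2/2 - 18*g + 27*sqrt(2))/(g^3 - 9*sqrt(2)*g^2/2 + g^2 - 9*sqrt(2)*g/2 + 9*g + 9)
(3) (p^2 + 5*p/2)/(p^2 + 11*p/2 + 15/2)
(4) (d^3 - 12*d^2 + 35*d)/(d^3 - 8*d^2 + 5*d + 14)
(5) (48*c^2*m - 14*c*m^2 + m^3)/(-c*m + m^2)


(1) = (s - 7)/(s - 4)
(2) = (4*g + 12*sqrt(2))/(4*g + 4)
(3) = p/(p + 3)
(4) = (d^2 - 5*d)/(d^2 - d - 2)
(5) = (-48*c^2 + 14*c*m - m^2)/(c - m)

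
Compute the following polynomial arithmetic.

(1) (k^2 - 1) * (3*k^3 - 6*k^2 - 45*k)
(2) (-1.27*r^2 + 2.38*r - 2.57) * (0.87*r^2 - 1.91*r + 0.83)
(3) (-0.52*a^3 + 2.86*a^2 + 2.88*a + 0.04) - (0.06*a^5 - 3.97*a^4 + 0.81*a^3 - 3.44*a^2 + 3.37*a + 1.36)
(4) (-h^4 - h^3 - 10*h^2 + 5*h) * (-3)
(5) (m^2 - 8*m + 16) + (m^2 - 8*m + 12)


(1) = 3*k^5 - 6*k^4 - 48*k^3 + 6*k^2 + 45*k
(2) = -1.1049*r^4 + 4.4963*r^3 - 7.8358*r^2 + 6.8841*r - 2.1331
(3) = -0.06*a^5 + 3.97*a^4 - 1.33*a^3 + 6.3*a^2 - 0.49*a - 1.32
(4) = 3*h^4 + 3*h^3 + 30*h^2 - 15*h
(5) = 2*m^2 - 16*m + 28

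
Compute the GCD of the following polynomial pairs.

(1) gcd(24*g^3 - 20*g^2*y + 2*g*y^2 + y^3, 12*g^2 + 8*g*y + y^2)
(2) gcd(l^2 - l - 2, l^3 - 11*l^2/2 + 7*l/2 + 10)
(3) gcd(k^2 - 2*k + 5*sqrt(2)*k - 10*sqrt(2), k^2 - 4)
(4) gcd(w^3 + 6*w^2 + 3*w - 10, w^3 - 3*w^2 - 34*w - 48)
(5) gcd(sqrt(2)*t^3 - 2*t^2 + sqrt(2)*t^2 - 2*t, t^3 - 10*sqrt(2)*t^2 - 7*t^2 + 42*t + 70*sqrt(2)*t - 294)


(1) = gcd((-2*g + y)^2*(6*g + y), (2*g + y)*(6*g + y)) = 6*g + y
(2) = l + 1
(3) = k - 2
(4) = gcd((w - 1)*(w + 2)*(w + 5), (w - 8)*(w + 2)*(w + 3)) = w + 2
(5) = gcd(t*(t - sqrt(2))*(sqrt(2)*t + sqrt(2)), (t - 7)*(t - 7*sqrt(2))*(t - 3*sqrt(2))) = 1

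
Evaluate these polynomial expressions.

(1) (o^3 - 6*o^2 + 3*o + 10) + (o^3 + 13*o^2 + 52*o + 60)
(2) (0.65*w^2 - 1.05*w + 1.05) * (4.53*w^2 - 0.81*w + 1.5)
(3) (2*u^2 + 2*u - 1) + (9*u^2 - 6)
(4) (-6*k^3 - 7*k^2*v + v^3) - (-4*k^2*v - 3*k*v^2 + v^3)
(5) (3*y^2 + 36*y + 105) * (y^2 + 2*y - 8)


(1) = 2*o^3 + 7*o^2 + 55*o + 70
(2) = 2.9445*w^4 - 5.283*w^3 + 6.582*w^2 - 2.4255*w + 1.575
(3) = 11*u^2 + 2*u - 7
(4) = -6*k^3 - 3*k^2*v + 3*k*v^2
(5) = 3*y^4 + 42*y^3 + 153*y^2 - 78*y - 840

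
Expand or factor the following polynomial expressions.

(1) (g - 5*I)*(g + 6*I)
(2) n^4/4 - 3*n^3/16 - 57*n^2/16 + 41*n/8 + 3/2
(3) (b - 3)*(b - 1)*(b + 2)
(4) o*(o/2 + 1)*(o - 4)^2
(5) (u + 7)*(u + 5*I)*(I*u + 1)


(1) = g^2 + I*g + 30
(2) = (n/4 + 1)*(n - 3)*(n - 2)*(n + 1/4)
(3) = b^3 - 2*b^2 - 5*b + 6
(4) = o^4/2 - 3*o^3 + 16*o
(5) = I*u^3 - 4*u^2 + 7*I*u^2 - 28*u + 5*I*u + 35*I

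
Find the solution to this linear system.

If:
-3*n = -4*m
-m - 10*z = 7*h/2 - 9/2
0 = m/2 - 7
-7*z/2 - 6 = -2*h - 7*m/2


Then:
h = -1853/129
m = 14
n = 56/3
z = 526/129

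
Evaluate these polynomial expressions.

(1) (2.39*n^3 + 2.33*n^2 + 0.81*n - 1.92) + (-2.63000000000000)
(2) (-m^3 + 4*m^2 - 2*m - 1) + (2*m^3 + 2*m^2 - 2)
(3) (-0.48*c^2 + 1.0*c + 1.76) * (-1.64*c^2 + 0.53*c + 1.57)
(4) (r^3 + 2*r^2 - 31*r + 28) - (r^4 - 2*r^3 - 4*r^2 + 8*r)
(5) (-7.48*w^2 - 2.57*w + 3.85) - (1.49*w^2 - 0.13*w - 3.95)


(1) = 2.39*n^3 + 2.33*n^2 + 0.81*n - 4.55
(2) = m^3 + 6*m^2 - 2*m - 3
(3) = 0.7872*c^4 - 1.8944*c^3 - 3.11*c^2 + 2.5028*c + 2.7632
(4) = -r^4 + 3*r^3 + 6*r^2 - 39*r + 28
(5) = -8.97*w^2 - 2.44*w + 7.8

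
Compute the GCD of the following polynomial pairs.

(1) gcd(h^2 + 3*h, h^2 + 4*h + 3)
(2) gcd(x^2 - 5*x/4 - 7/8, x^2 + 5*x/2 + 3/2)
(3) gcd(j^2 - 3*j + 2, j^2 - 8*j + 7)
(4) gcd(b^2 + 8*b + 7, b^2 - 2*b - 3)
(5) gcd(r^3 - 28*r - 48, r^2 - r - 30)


(1) = gcd(h*(h + 3), (h + 1)*(h + 3)) = h + 3
(2) = gcd((x - 7/4)*(x + 1/2), (x + 1)*(x + 3/2)) = 1
(3) = j - 1
(4) = gcd((b + 1)*(b + 7), (b - 3)*(b + 1)) = b + 1
(5) = gcd((r - 6)*(r + 2)*(r + 4), (r - 6)*(r + 5)) = r - 6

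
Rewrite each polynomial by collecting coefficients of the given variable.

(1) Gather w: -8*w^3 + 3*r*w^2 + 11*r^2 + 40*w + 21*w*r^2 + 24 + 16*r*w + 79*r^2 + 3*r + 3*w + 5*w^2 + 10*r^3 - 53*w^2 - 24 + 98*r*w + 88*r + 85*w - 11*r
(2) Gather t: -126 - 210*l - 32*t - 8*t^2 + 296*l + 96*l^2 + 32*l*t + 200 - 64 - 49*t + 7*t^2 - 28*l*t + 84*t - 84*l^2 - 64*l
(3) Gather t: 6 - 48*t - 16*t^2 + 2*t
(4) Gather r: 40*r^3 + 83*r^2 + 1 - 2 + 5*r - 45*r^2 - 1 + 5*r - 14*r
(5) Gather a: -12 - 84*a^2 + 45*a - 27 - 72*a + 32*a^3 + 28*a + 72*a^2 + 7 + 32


(1) = 10*r^3 + 90*r^2 + 80*r - 8*w^3 + w^2*(3*r - 48) + w*(21*r^2 + 114*r + 128)
(2) = 12*l^2 + 22*l - t^2 + t*(4*l + 3) + 10
(3) = -16*t^2 - 46*t + 6
(4) = 40*r^3 + 38*r^2 - 4*r - 2
(5) = 32*a^3 - 12*a^2 + a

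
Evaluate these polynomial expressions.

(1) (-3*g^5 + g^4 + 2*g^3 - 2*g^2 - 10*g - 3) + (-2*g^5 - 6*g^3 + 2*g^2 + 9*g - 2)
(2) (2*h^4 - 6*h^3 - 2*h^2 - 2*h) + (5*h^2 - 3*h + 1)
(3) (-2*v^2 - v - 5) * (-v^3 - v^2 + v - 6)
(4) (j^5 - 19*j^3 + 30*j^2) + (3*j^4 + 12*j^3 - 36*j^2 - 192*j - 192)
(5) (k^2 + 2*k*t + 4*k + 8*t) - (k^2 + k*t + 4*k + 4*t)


(1) = -5*g^5 + g^4 - 4*g^3 - g - 5
(2) = 2*h^4 - 6*h^3 + 3*h^2 - 5*h + 1
(3) = 2*v^5 + 3*v^4 + 4*v^3 + 16*v^2 + v + 30
(4) = j^5 + 3*j^4 - 7*j^3 - 6*j^2 - 192*j - 192
(5) = k*t + 4*t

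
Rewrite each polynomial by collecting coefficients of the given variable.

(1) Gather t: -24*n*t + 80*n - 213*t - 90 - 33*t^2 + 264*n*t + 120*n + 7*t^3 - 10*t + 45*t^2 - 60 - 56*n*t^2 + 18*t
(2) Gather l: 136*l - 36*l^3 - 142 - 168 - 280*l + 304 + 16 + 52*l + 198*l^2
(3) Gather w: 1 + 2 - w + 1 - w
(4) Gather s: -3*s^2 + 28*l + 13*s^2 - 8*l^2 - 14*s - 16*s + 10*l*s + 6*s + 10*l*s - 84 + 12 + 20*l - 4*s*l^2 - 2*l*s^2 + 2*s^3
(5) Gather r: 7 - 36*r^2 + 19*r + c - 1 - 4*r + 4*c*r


(1) = 200*n + 7*t^3 + t^2*(12 - 56*n) + t*(240*n - 205) - 150
(2) = -36*l^3 + 198*l^2 - 92*l + 10
(3) = 4 - 2*w
(4) = -8*l^2 + 48*l + 2*s^3 + s^2*(10 - 2*l) + s*(-4*l^2 + 20*l - 24) - 72
(5) = c - 36*r^2 + r*(4*c + 15) + 6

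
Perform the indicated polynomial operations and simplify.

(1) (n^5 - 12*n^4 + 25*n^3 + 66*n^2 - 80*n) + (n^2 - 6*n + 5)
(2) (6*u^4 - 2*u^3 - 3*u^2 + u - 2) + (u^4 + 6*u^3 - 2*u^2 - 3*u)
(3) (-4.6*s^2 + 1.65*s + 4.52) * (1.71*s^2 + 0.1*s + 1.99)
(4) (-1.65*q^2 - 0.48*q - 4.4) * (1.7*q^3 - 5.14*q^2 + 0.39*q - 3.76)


(1) = n^5 - 12*n^4 + 25*n^3 + 67*n^2 - 86*n + 5
(2) = 7*u^4 + 4*u^3 - 5*u^2 - 2*u - 2
(3) = -7.866*s^4 + 2.3615*s^3 - 1.2598*s^2 + 3.7355*s + 8.9948
(4) = -2.805*q^5 + 7.665*q^4 - 5.6563*q^3 + 28.6328*q^2 + 0.0888*q + 16.544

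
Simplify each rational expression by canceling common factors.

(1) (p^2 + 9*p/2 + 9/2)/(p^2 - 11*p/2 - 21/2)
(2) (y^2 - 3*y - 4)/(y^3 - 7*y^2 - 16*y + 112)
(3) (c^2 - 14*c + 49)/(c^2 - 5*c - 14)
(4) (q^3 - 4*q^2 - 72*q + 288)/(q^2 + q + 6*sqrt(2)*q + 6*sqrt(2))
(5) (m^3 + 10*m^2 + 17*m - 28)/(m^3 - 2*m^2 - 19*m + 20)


(1) = (p + 3)/(p - 7)
(2) = (y + 1)/(y^2 - 3*y - 28)
(3) = (c - 7)/(c + 2)
(4) = (q^2 + q*(-6*sqrt(2) - 4) + 24*sqrt(2))/(q + 1)
(5) = (m + 7)/(m - 5)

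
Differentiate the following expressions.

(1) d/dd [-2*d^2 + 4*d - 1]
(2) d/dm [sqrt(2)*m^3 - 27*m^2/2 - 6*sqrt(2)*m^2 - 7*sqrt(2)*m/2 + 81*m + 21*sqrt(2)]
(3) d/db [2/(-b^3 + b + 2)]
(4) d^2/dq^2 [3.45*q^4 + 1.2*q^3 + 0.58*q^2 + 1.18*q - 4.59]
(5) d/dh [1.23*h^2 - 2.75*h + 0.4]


(1) = 4 - 4*d
(2) = 3*sqrt(2)*m^2 - 27*m - 12*sqrt(2)*m - 7*sqrt(2)/2 + 81
(3) = 2*(3*b^2 - 1)/(-b^3 + b + 2)^2
(4) = 41.4*q^2 + 7.2*q + 1.16
(5) = 2.46*h - 2.75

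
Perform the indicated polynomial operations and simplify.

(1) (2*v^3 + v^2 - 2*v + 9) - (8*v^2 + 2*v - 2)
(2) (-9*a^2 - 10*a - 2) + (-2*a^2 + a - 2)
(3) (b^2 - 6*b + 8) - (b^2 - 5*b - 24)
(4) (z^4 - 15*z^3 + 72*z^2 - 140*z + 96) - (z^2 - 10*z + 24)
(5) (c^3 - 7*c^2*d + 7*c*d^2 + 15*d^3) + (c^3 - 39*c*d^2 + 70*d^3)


(1) = 2*v^3 - 7*v^2 - 4*v + 11
(2) = -11*a^2 - 9*a - 4
(3) = 32 - b
(4) = z^4 - 15*z^3 + 71*z^2 - 130*z + 72
(5) = 2*c^3 - 7*c^2*d - 32*c*d^2 + 85*d^3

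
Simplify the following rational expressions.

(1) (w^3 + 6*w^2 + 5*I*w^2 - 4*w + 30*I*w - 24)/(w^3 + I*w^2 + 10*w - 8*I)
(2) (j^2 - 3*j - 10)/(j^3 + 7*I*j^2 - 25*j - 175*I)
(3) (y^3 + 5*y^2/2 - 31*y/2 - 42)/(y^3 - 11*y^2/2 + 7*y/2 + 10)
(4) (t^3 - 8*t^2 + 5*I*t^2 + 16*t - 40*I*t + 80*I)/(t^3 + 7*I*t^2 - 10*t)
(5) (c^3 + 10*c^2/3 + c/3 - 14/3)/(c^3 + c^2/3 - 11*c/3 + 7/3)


(1) = (w^2 + w*(6 + I) + 6*I)/(w^2 - 3*I*w - 2)
(2) = (j + 2)/(j^2 + j*(5 + 7*I) + 35*I)
(3) = (2*y^2 + 13*y + 21)/(2*y^2 - 3*y - 5)
(4) = (t^2 - 8*t + 16)/(t^2 + 2*I*t)
(5) = (c + 2)/(c - 1)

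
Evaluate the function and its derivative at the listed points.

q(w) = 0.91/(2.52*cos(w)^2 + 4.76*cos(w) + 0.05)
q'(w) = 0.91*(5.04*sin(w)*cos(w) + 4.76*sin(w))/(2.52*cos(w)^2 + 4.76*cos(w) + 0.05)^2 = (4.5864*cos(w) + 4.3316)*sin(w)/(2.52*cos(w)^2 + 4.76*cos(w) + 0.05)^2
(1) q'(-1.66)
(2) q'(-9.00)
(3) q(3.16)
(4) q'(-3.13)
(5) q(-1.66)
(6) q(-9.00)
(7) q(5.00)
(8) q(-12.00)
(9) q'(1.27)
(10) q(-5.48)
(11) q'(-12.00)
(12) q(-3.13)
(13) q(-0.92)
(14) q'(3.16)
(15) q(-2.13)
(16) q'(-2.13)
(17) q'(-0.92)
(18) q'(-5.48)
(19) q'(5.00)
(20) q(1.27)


(1) = -31.17
(2) = -0.01
(3) = -0.42
(4) = 0.00
(5) = -2.57
(6) = -0.41
(7) = 0.57
(8) = 0.16
(9) = 1.92
(10) = 0.20
(11) = 0.13
(12) = -0.42
(13) = 0.24
(14) = 0.00
(15) = -0.52
(16) = -0.52
(17) = -0.38
(18) = 0.26
(19) = -2.10
(20) = 0.54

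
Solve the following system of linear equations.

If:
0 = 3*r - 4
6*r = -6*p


Then:
p = -4/3
r = 4/3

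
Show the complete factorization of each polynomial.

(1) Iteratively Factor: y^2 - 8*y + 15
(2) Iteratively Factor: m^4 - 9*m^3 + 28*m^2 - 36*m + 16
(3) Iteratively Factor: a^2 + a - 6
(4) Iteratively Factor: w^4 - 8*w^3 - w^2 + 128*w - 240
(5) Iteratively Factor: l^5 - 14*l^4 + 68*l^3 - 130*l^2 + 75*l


(1) = (y - 3)*(y - 5)
(2) = (m - 2)*(m^3 - 7*m^2 + 14*m - 8) = (m - 2)*(m - 1)*(m^2 - 6*m + 8) = (m - 4)*(m - 2)*(m - 1)*(m - 2)
(3) = (a - 2)*(a + 3)
(4) = (w - 4)*(w^3 - 4*w^2 - 17*w + 60) = (w - 5)*(w - 4)*(w^2 + w - 12) = (w - 5)*(w - 4)*(w - 3)*(w + 4)
(5) = (l - 5)*(l^4 - 9*l^3 + 23*l^2 - 15*l) = (l - 5)*(l - 3)*(l^3 - 6*l^2 + 5*l) = (l - 5)*(l - 3)*(l - 1)*(l^2 - 5*l) = l*(l - 5)*(l - 3)*(l - 1)*(l - 5)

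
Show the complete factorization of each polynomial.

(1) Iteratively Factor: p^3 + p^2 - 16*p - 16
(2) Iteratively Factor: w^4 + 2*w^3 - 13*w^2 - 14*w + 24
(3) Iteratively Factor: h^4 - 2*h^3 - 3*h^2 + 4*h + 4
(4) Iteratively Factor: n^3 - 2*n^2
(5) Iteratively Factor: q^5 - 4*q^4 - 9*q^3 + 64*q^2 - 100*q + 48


(1) = (p + 4)*(p^2 - 3*p - 4) = (p - 4)*(p + 4)*(p + 1)
(2) = (w - 1)*(w^3 + 3*w^2 - 10*w - 24) = (w - 3)*(w - 1)*(w^2 + 6*w + 8) = (w - 3)*(w - 1)*(w + 2)*(w + 4)
(3) = (h - 2)*(h^3 - 3*h - 2) = (h - 2)*(h + 1)*(h^2 - h - 2) = (h - 2)*(h + 1)^2*(h - 2)
(4) = (n)*(n^2 - 2*n) = n*(n - 2)*(n)
(5) = (q - 3)*(q^4 - q^3 - 12*q^2 + 28*q - 16) = (q - 3)*(q - 2)*(q^3 + q^2 - 10*q + 8) = (q - 3)*(q - 2)*(q - 1)*(q^2 + 2*q - 8) = (q - 3)*(q - 2)^2*(q - 1)*(q + 4)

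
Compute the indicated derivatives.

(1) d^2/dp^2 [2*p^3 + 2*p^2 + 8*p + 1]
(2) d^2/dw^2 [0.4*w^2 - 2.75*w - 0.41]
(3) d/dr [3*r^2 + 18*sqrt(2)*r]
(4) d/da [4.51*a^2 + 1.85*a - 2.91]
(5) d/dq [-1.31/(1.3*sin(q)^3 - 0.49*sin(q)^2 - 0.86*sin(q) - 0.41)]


(1) = 12*p + 4
(2) = 0.800000000000000
(3) = 6*r + 18*sqrt(2)
(4) = 9.02*a + 1.85
(5) = (5.109*sin(q)^2 - 1.2838*sin(q) - 1.1266)*cos(q)/(-1.3*sin(q)^3 + 0.49*sin(q)^2 + 0.86*sin(q) + 0.41)^2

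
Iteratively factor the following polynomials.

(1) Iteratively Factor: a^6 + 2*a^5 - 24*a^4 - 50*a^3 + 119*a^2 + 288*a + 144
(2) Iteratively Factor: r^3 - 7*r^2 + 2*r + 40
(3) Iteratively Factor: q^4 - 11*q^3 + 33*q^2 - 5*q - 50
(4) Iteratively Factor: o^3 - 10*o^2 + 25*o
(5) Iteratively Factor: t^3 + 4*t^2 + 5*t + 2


(1) = (a - 3)*(a^5 + 5*a^4 - 9*a^3 - 77*a^2 - 112*a - 48) = (a - 3)*(a + 1)*(a^4 + 4*a^3 - 13*a^2 - 64*a - 48) = (a - 4)*(a - 3)*(a + 1)*(a^3 + 8*a^2 + 19*a + 12) = (a - 4)*(a - 3)*(a + 1)*(a + 4)*(a^2 + 4*a + 3) = (a - 4)*(a - 3)*(a + 1)*(a + 3)*(a + 4)*(a + 1)
(2) = (r + 2)*(r^2 - 9*r + 20) = (r - 4)*(r + 2)*(r - 5)
(3) = (q - 5)*(q^3 - 6*q^2 + 3*q + 10) = (q - 5)*(q + 1)*(q^2 - 7*q + 10) = (q - 5)^2*(q + 1)*(q - 2)
(4) = (o)*(o^2 - 10*o + 25) = o*(o - 5)*(o - 5)
(5) = (t + 1)*(t^2 + 3*t + 2) = (t + 1)^2*(t + 2)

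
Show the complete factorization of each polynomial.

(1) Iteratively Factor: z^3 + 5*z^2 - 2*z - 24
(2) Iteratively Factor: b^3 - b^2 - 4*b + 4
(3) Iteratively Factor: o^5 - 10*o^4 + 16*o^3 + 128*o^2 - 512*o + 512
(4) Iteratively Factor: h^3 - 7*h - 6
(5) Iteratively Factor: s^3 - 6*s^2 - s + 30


(1) = (z + 4)*(z^2 + z - 6) = (z + 3)*(z + 4)*(z - 2)
(2) = (b + 2)*(b^2 - 3*b + 2) = (b - 2)*(b + 2)*(b - 1)
(3) = (o - 4)*(o^4 - 6*o^3 - 8*o^2 + 96*o - 128) = (o - 4)^2*(o^3 - 2*o^2 - 16*o + 32) = (o - 4)^3*(o^2 + 2*o - 8) = (o - 4)^3*(o - 2)*(o + 4)
(4) = (h - 3)*(h^2 + 3*h + 2) = (h - 3)*(h + 2)*(h + 1)
(5) = (s - 3)*(s^2 - 3*s - 10) = (s - 5)*(s - 3)*(s + 2)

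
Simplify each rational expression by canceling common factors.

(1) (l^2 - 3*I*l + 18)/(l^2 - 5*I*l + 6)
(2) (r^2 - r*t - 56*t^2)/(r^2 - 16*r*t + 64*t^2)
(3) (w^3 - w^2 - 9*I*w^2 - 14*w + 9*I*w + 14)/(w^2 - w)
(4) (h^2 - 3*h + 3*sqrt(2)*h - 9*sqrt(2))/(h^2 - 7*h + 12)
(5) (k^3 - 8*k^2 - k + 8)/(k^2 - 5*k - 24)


(1) = (l + 3*I)/(l + I)
(2) = (r + 7*t)/(r - 8*t)
(3) = (w^2 - 9*I*w - 14)/w
(4) = (h + 3*sqrt(2))/(h - 4)
(5) = (k^2 - 1)/(k + 3)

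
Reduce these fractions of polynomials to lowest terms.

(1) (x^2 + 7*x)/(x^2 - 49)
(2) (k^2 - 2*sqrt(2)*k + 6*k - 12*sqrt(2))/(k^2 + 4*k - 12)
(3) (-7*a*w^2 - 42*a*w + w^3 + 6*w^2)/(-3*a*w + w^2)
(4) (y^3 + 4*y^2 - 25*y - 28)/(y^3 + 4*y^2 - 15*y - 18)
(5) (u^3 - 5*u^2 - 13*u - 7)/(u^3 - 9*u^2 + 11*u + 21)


(1) = x/(x - 7)
(2) = (k - 2*sqrt(2))/(k - 2)
(3) = (-7*a*w - 42*a + w^2 + 6*w)/(-3*a + w)
(4) = (y^2 + 3*y - 28)/(y^2 + 3*y - 18)
(5) = (u + 1)/(u - 3)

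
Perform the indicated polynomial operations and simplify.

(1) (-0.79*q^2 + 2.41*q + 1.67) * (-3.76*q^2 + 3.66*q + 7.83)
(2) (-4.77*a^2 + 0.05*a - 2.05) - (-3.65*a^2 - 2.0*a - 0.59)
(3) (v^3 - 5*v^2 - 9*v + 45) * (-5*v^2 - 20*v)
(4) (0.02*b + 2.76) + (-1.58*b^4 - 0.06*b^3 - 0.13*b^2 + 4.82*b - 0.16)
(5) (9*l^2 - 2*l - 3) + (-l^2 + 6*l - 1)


(1) = 2.9704*q^4 - 11.953*q^3 - 3.6443*q^2 + 24.9825*q + 13.0761
(2) = -1.12*a^2 + 2.05*a - 1.46
(3) = -5*v^5 + 5*v^4 + 145*v^3 - 45*v^2 - 900*v
(4) = -1.58*b^4 - 0.06*b^3 - 0.13*b^2 + 4.84*b + 2.6
(5) = 8*l^2 + 4*l - 4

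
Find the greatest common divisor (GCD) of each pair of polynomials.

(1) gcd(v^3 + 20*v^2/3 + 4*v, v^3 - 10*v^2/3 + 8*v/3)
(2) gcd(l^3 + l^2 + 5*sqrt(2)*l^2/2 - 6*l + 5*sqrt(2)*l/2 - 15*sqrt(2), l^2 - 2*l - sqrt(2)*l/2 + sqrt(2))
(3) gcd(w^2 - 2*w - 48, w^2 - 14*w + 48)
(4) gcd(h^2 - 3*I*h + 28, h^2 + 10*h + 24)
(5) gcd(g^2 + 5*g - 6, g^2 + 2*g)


(1) = gcd(v*(v + 2/3)*(v + 6), v*(v - 2)*(v - 4/3)) = v
(2) = gcd((l - 2)*(l + 3)*(l + 5*sqrt(2)/2), (l - 2)*(l - sqrt(2)/2)) = l - 2
(3) = w - 8
(4) = 1
(5) = 1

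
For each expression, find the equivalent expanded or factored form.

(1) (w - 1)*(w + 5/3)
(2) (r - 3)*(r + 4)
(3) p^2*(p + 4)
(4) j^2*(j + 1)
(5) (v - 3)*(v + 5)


(1) = w^2 + 2*w/3 - 5/3
(2) = r^2 + r - 12
(3) = p^3 + 4*p^2
(4) = j^3 + j^2
(5) = v^2 + 2*v - 15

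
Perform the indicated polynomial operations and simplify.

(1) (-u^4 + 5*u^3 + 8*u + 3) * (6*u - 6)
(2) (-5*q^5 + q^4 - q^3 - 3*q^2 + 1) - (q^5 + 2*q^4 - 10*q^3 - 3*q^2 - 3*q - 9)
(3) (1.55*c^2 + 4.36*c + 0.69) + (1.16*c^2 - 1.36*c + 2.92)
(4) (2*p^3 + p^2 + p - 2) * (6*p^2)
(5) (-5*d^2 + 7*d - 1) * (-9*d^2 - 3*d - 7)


(1) = -6*u^5 + 36*u^4 - 30*u^3 + 48*u^2 - 30*u - 18
(2) = -6*q^5 - q^4 + 9*q^3 + 3*q + 10
(3) = 2.71*c^2 + 3.0*c + 3.61
(4) = 12*p^5 + 6*p^4 + 6*p^3 - 12*p^2
(5) = 45*d^4 - 48*d^3 + 23*d^2 - 46*d + 7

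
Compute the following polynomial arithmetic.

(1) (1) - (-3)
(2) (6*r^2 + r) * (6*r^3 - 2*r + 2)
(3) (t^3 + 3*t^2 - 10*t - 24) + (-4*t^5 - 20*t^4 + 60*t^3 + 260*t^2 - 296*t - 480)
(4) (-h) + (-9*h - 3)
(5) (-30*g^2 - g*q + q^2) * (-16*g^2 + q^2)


(1) = 4
(2) = 36*r^5 + 6*r^4 - 12*r^3 + 10*r^2 + 2*r
(3) = -4*t^5 - 20*t^4 + 61*t^3 + 263*t^2 - 306*t - 504
(4) = -10*h - 3
(5) = 480*g^4 + 16*g^3*q - 46*g^2*q^2 - g*q^3 + q^4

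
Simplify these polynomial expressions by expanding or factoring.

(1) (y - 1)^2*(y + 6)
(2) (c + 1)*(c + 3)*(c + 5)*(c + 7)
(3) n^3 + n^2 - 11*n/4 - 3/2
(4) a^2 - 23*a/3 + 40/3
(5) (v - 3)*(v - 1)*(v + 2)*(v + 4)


(1) = y^3 + 4*y^2 - 11*y + 6
(2) = c^4 + 16*c^3 + 86*c^2 + 176*c + 105
(3) = (n - 3/2)*(n + 1/2)*(n + 2)
(4) = (a - 5)*(a - 8/3)
(5) = v^4 + 2*v^3 - 13*v^2 - 14*v + 24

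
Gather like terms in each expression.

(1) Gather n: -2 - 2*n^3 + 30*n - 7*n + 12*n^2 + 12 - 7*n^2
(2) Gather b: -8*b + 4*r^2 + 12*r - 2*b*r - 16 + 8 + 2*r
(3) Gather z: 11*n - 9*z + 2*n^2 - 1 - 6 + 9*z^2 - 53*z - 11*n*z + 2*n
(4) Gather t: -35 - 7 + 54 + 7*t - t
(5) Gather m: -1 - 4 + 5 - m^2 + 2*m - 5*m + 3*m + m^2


(1) = -2*n^3 + 5*n^2 + 23*n + 10
(2) = b*(-2*r - 8) + 4*r^2 + 14*r - 8
(3) = 2*n^2 + 13*n + 9*z^2 + z*(-11*n - 62) - 7
(4) = 6*t + 12
(5) = 0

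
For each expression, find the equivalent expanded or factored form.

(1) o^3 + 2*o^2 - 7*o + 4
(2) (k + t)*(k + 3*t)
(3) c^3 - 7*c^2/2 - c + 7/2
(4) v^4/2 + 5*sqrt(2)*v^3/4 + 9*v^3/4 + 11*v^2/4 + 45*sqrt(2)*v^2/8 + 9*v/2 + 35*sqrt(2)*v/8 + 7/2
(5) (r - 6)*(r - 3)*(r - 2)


(1) = (o - 1)^2*(o + 4)
(2) = k^2 + 4*k*t + 3*t^2
(3) = (c - 7/2)*(c - 1)*(c + 1)
(4) = (v + 7/2)*(v + 2*sqrt(2))*(sqrt(2)*v/2 + 1/2)*(sqrt(2)*v/2 + sqrt(2)/2)
(5) = r^3 - 11*r^2 + 36*r - 36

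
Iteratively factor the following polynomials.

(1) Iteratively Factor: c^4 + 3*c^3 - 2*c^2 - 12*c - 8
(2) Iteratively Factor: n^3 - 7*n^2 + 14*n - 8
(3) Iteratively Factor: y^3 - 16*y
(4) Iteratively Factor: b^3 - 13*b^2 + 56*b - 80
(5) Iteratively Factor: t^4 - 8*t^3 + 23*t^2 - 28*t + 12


(1) = (c - 2)*(c^3 + 5*c^2 + 8*c + 4) = (c - 2)*(c + 2)*(c^2 + 3*c + 2) = (c - 2)*(c + 2)^2*(c + 1)
(2) = (n - 4)*(n^2 - 3*n + 2) = (n - 4)*(n - 2)*(n - 1)
(3) = (y + 4)*(y^2 - 4*y) = (y - 4)*(y + 4)*(y)
(4) = (b - 5)*(b^2 - 8*b + 16) = (b - 5)*(b - 4)*(b - 4)
(5) = (t - 2)*(t^3 - 6*t^2 + 11*t - 6) = (t - 3)*(t - 2)*(t^2 - 3*t + 2) = (t - 3)*(t - 2)^2*(t - 1)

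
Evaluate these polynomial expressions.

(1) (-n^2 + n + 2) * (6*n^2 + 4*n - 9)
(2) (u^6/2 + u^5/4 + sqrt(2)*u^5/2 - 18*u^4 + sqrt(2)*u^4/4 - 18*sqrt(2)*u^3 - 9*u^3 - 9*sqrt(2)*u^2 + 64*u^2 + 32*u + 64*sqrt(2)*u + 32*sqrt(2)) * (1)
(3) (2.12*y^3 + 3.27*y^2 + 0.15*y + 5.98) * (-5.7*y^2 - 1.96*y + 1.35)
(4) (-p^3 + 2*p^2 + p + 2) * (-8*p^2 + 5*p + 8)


(1) = -6*n^4 + 2*n^3 + 25*n^2 - n - 18
(2) = u^6/2 + u^5/4 + sqrt(2)*u^5/2 - 18*u^4 + sqrt(2)*u^4/4 - 18*sqrt(2)*u^3 - 9*u^3 - 9*sqrt(2)*u^2 + 64*u^2 + 32*u + 64*sqrt(2)*u + 32*sqrt(2)
(3) = -12.084*y^5 - 22.7942*y^4 - 4.4022*y^3 - 29.9655*y^2 - 11.5183*y + 8.073
(4) = 8*p^5 - 21*p^4 - 6*p^3 + 5*p^2 + 18*p + 16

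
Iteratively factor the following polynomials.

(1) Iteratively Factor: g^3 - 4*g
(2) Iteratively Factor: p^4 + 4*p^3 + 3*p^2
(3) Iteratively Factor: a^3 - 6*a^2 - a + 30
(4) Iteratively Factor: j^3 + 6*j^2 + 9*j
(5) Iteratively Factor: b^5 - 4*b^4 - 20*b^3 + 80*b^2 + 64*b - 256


(1) = (g + 2)*(g^2 - 2*g) = (g - 2)*(g + 2)*(g)
(2) = (p + 3)*(p^3 + p^2) = (p + 1)*(p + 3)*(p^2) = p*(p + 1)*(p + 3)*(p)
(3) = (a + 2)*(a^2 - 8*a + 15) = (a - 3)*(a + 2)*(a - 5)
(4) = (j + 3)*(j^2 + 3*j) = (j + 3)^2*(j)
(5) = (b - 2)*(b^4 - 2*b^3 - 24*b^2 + 32*b + 128) = (b - 4)*(b - 2)*(b^3 + 2*b^2 - 16*b - 32) = (b - 4)*(b - 2)*(b + 4)*(b^2 - 2*b - 8) = (b - 4)^2*(b - 2)*(b + 4)*(b + 2)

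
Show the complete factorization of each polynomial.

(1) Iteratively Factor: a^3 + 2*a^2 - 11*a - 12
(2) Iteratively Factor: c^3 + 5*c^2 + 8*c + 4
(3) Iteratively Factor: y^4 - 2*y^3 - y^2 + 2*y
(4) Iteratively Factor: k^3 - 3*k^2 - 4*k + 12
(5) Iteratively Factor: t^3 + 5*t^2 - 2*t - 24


(1) = (a - 3)*(a^2 + 5*a + 4) = (a - 3)*(a + 4)*(a + 1)
(2) = (c + 1)*(c^2 + 4*c + 4) = (c + 1)*(c + 2)*(c + 2)
(3) = (y + 1)*(y^3 - 3*y^2 + 2*y) = y*(y + 1)*(y^2 - 3*y + 2) = y*(y - 1)*(y + 1)*(y - 2)
(4) = (k + 2)*(k^2 - 5*k + 6) = (k - 3)*(k + 2)*(k - 2)
(5) = (t + 4)*(t^2 + t - 6) = (t - 2)*(t + 4)*(t + 3)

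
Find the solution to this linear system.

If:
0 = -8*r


Then:
r = 0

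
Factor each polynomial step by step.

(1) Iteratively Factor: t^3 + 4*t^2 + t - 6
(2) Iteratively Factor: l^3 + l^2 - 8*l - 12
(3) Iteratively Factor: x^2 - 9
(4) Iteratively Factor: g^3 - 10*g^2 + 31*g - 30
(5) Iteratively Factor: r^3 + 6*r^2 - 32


(1) = (t + 2)*(t^2 + 2*t - 3) = (t + 2)*(t + 3)*(t - 1)
(2) = (l + 2)*(l^2 - l - 6) = (l - 3)*(l + 2)*(l + 2)
(3) = (x - 3)*(x + 3)
(4) = (g - 2)*(g^2 - 8*g + 15) = (g - 3)*(g - 2)*(g - 5)
(5) = (r + 4)*(r^2 + 2*r - 8) = (r - 2)*(r + 4)*(r + 4)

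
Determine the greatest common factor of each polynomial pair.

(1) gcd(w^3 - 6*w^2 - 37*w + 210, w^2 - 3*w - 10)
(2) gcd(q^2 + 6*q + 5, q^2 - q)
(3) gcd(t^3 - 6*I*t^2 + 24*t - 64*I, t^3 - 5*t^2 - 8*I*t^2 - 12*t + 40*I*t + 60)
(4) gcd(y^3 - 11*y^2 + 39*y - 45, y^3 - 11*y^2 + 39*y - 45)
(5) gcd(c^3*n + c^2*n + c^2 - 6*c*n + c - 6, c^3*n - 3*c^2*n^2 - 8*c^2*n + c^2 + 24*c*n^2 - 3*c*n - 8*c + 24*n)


(1) = gcd((w - 7)*(w - 5)*(w + 6), (w - 5)*(w + 2)) = w - 5
(2) = gcd((q + 1)*(q + 5), q*(q - 1)) = 1
(3) = t - 2*I
(4) = y^3 - 11*y^2 + 39*y - 45
(5) = gcd((c - 2)*(c + 3)*(c*n + 1), (c - 8)*(c - 3*n)*(c*n + 1)) = c*n + 1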